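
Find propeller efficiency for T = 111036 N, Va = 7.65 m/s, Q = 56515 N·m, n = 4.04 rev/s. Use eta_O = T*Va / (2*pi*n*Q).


Formula: eta = T * Va / (2 * pi * n * Q)
Step 1 — numerator = T * Va = 111036 * 7.65 = 849425.4
Step 2 — 2 * pi * n = 2 * pi * 4.04 = 25.384069
Step 3 — denominator = 25.384069 * 56515 = 1434580.66
Step 4 — eta = 849425.4 / 1434580.66 ≈ 0.59211 (5 s.f.)

0.59211


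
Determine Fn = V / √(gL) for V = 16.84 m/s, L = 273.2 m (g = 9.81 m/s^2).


Formula: Fn = V / sqrt(g * L)
Step 1 — g * L = 9.81 * 273.2 = 2680.092
Step 2 — sqrt(g * L) = sqrt(2680.092) = 51.769605
Step 3 — Fn = 16.84 / 51.769605 ≈ 0.32529 (5 s.f.)

0.32529


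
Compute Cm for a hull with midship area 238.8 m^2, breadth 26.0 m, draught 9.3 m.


Formula: Cm = Am / (B * T)
Step 1 — B * T = 26.0 * 9.3 = 241.8 m^2
Step 2 — Cm = 238.8 / 241.8 ≈ 0.98759 (5 s.f.)

0.98759


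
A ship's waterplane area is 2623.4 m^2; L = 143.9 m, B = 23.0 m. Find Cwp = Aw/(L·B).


Formula: Cwp = Aw / (L * B)
Step 1 — L * B = 143.9 * 23.0 = 3309.7 m^2
Step 2 — Cwp = 2623.4 / 3309.7 ≈ 0.79264 (5 s.f.)

0.79264


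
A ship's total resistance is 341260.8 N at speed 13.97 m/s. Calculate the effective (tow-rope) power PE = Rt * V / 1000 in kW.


Formula: PE = Rt * V / 1000 (kW)
Step 1 — PE (W) = 341260.8 * 13.97 = 4767413.376 W
Step 2 — PE (kW) = 4767413.376 / 1000 ≈ 4767.4 kW (5 s.f.)

4767.4 kW


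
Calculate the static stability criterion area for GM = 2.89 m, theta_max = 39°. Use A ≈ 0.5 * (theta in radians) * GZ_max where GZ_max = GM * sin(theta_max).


Formula: GZ_max = GM * sin(theta); Area = 0.5 * theta_rad * GZ_max
Step 1 — GZ_max = 2.89 * sin(39°) = 2.89 * 0.62932 = 1.818735 m
Step 2 — theta_rad = 39 * pi/180 = 0.680678 rad
Step 3 — Area = 0.5 * 0.680678 * 1.818735 ≈ 0.61899 m·rad (5 s.f.)

0.61899 m·rad


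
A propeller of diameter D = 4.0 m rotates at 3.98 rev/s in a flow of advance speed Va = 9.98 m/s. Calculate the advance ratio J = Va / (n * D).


Formula: J = Va / (n * D)
Step 1 — n * D = 3.98 * 4.0 = 15.92
Step 2 — J = 9.98 / 15.92 ≈ 0.62688 (5 s.f.)

0.62688


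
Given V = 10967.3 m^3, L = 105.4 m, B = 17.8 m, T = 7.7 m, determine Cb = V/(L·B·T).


Formula: Cb = V / (L * B * T)
Step 1 — L * B * T = 105.4 * 17.8 * 7.7 = 14446.124 m^3
Step 2 — Cb = 10967.3 / 14446.124 ≈ 0.75919 (5 s.f.)

0.75919


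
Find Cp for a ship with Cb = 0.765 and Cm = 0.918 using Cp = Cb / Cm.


Formula: Cp = Cb / Cm
Substituting: Cp = 0.765 / 0.918
Result: Cp ≈ 0.83333 (5 s.f.)

0.83333


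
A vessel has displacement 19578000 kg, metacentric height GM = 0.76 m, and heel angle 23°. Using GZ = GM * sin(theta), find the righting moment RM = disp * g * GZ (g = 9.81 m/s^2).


Formula: GZ = GM * sin(theta); RM = disp * g * GZ
Step 1 — GZ = 0.76 * sin(23°) = 0.76 * 0.390731 = 0.296956 m
Step 2 — RM = 19578000 * 9.81 * 0.296956 ≈ 57033000 N·m (5 s.f.)

57033000 N·m


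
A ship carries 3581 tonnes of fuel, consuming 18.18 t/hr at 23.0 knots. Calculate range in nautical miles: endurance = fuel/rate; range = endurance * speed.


Formula: endurance = fuel / rate; range = endurance * speed
Step 1 — endurance = 3581 / 18.18 = 196.9747 hours
Step 2 — range = 196.9747 * 23.0 ≈ 4530.4 nautical miles (5 s.f.)

4530.4 NM


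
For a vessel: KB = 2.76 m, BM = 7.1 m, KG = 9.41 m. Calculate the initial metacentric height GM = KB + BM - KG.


Formula: GM = KB + BM - KG
Step 1 — KM = KB + BM = 2.76 + 7.1 = 9.86 m
Step 2 — GM = KM - KG = 9.86 - 9.41 = 0.45 m

0.45 m


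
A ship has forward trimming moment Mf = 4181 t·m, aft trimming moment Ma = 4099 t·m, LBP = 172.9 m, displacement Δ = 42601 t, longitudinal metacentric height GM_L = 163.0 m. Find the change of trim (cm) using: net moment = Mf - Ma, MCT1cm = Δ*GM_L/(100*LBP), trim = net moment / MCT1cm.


Formula: net trimming moment = Mf - Ma; MCT1cm = Δ*GM_L/(100*LBP); trim = net moment / MCT1cm
Step 1 — net trimming moment = 4181 - 4099 = 82 t·m
Step 2 — MCT1cm = 42601 * 163.0 / (100 * 172.9) = 401.6173 t·m/cm
Step 3 — trim = 82 / 401.6173 ≈ 0.20417 cm (5 s.f.)

0.20417 cm


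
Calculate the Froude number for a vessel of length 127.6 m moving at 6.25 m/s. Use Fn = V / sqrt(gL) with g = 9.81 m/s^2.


Formula: Fn = V / sqrt(g * L)
Step 1 — g * L = 9.81 * 127.6 = 1251.756
Step 2 — sqrt(g * L) = sqrt(1251.756) = 35.380164
Step 3 — Fn = 6.25 / 35.380164 ≈ 0.17665 (5 s.f.)

0.17665


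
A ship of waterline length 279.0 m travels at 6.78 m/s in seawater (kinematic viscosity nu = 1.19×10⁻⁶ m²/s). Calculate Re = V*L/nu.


Formula: Re = V * L / nu
Step 1 — V * L = 6.78 * 279.0 = 1891.62 m^2/s
Step 2 — Re = 1891.62 / 1.19e-6 = 1.59e+09

1.59e+09


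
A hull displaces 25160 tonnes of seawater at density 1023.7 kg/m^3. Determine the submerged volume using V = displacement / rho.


Formula: V = mass / rho
Step 1 — convert tonnes to kg: 25160 t * 1000 = 25160000 kg
Step 2 — V = 25160000 / 1023.7 ≈ 24578 m^3 (5 s.f.)

24578 m^3


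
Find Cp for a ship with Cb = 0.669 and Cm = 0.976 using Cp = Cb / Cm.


Formula: Cp = Cb / Cm
Substituting: Cp = 0.669 / 0.976
Result: Cp ≈ 0.68545 (5 s.f.)

0.68545


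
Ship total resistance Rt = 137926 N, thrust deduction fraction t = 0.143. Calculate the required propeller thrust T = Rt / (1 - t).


Formula: T = Rt / (1 - t)
Step 1 — (1 - t) = 1 - 0.143 = 0.857
Step 2 — T = 137926 / 0.857 ≈ 160940 N (5 s.f.)

160940 N


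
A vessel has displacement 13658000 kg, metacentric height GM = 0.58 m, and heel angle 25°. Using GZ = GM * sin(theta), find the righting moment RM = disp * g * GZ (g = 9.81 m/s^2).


Formula: GZ = GM * sin(theta); RM = disp * g * GZ
Step 1 — GZ = 0.58 * sin(25°) = 0.58 * 0.422618 = 0.245118 m
Step 2 — RM = 13658000 * 9.81 * 0.245118 ≈ 32842000 N·m (5 s.f.)

32842000 N·m


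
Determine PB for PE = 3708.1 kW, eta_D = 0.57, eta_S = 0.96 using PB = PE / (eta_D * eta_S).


Formula: PB = PE / (eta_D * eta_S)
Step 1 — combined efficiency = eta_D * eta_S = 0.57 * 0.96 = 0.5472
Step 2 — PB = 3708.1 / 0.5472 ≈ 6776.5 kW (5 s.f.)

6776.5 kW


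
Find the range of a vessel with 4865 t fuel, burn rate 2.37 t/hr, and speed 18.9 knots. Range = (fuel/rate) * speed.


Formula: endurance = fuel / rate; range = endurance * speed
Step 1 — endurance = 4865 / 2.37 = 2052.7426 hours
Step 2 — range = 2052.7426 * 18.9 ≈ 38797 nautical miles (5 s.f.)

38797 NM


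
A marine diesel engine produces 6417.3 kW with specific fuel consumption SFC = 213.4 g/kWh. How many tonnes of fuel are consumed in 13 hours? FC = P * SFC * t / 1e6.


Formula: FC (tonnes) = P * SFC * t / 1,000,000
Step 1 — P * SFC * t = 6417.3 * 213.4 * 13 = 17802873.66 g
Step 2 — FC (tonnes) = 17802873.66 / 1,000,000 ≈ 17.803 tonnes (5 s.f.)

17.803 tonnes


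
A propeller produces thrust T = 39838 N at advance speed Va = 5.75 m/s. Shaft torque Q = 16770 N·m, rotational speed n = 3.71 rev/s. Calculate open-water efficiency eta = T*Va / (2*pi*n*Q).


Formula: eta = T * Va / (2 * pi * n * Q)
Step 1 — numerator = T * Va = 39838 * 5.75 = 229068.5
Step 2 — 2 * pi * n = 2 * pi * 3.71 = 23.310617
Step 3 — denominator = 23.310617 * 16770 = 390919.05
Step 4 — eta = 229068.5 / 390919.05 ≈ 0.58597 (5 s.f.)

0.58597


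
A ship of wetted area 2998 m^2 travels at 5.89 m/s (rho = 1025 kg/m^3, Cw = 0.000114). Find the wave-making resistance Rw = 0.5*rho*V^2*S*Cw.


Formula: Rw = 0.5 * rho * V^2 * S * Cw
Step 1 — V^2 = 5.89^2 = 34.6921
Step 2 — 0.5 * rho * V^2 = 0.5 * 1025 * 34.6921 = 17779.70125
Step 3 — Rw = 17779.70125 * 2998 * 0.000114 ≈ 6076.6 N (5 s.f.)

6076.6 N


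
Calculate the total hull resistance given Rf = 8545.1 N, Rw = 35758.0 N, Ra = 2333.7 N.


Formula: Rt = Rf + Rw + Ra
Substituting: Rt = 8545.1 + 35758.0 + 2333.7
Result: Rt = 46636.8 N

46636.8 N


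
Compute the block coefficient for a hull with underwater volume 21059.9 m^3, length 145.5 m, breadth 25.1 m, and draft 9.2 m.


Formula: Cb = V / (L * B * T)
Step 1 — L * B * T = 145.5 * 25.1 * 9.2 = 33598.86 m^3
Step 2 — Cb = 21059.9 / 33598.86 ≈ 0.62680 (5 s.f.)

0.62680


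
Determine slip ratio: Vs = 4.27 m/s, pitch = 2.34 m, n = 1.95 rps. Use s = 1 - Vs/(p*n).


Formula: s = 1 - Vs / (p * n)
Step 1 — p * n = 2.34 * 1.95 = 4.563
Step 2 — Vs / (p*n) = 4.27 / 4.563 = 0.935788 (6 d.p.)
Step 3 — s = 1 - 0.935788 = 0.064212

0.064212


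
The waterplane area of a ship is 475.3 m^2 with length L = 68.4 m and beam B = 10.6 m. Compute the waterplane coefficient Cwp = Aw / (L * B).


Formula: Cwp = Aw / (L * B)
Step 1 — L * B = 68.4 * 10.6 = 725.04 m^2
Step 2 — Cwp = 475.3 / 725.04 ≈ 0.65555 (5 s.f.)

0.65555


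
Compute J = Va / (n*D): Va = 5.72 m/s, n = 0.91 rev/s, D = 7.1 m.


Formula: J = Va / (n * D)
Step 1 — n * D = 0.91 * 7.1 = 6.461
Step 2 — J = 5.72 / 6.461 ≈ 0.88531 (5 s.f.)

0.88531


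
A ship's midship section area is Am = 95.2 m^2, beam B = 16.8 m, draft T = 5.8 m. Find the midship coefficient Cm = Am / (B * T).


Formula: Cm = Am / (B * T)
Step 1 — B * T = 16.8 * 5.8 = 97.44 m^2
Step 2 — Cm = 95.2 / 97.44 ≈ 0.97701 (5 s.f.)

0.97701


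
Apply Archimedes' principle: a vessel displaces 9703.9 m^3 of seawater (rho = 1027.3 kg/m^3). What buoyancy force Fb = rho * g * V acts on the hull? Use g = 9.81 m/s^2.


Formula: Fb = rho * g * V
Substituting: Fb = 1027.3 * 9.81 * 9703.9
Intermediate: 1027.3 * 9.81 = 10077.813
Result: Fb = 10077.813 * 9703.9 ≈ 97794000 N (5 s.f.)

97794000 N


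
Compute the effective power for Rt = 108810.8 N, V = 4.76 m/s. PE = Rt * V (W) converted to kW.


Formula: PE = Rt * V / 1000 (kW)
Step 1 — PE (W) = 108810.8 * 4.76 = 517939.408 W
Step 2 — PE (kW) = 517939.408 / 1000 ≈ 517.94 kW (5 s.f.)

517.94 kW


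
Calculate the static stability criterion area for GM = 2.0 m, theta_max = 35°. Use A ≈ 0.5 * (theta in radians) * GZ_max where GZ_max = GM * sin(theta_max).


Formula: GZ_max = GM * sin(theta); Area = 0.5 * theta_rad * GZ_max
Step 1 — GZ_max = 2.0 * sin(35°) = 2.0 * 0.573576 = 1.147152 m
Step 2 — theta_rad = 35 * pi/180 = 0.610865 rad
Step 3 — Area = 0.5 * 0.610865 * 1.147152 ≈ 0.35038 m·rad (5 s.f.)

0.35038 m·rad


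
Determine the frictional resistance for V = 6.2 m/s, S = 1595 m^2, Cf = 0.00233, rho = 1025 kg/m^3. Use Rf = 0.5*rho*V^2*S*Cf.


Formula: Rf = 0.5 * rho * V^2 * S * Cf
Step 1 — V^2 = 6.2^2 = 38.44
Step 2 — 0.5 * rho * V^2 = 0.5 * 1025 * 38.44 = 19700.5
Step 3 — Rf = 19700.5 * 1595 * 0.00233 ≈ 73214 N (5 s.f.)

73214 N


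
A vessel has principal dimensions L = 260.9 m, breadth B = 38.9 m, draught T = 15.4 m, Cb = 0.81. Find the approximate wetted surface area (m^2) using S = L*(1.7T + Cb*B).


Formula: S = 1.7*L*T + V/T with V = Cb*L*B*T, i.e. S = L * (1.7*T + Cb*B)
Step 1 — 1.7*T = 1.7 * 15.4 = 26.18 m
Step 2 — Cb*B = 0.81 * 38.9 = 31.509 m
Step 3 — 1.7*T + Cb*B = 26.18 + 31.509 = 57.689 m
Step 4 — S = 260.9 * 57.689 ≈ 15051 m^2 (5 s.f.)

15051 m^2


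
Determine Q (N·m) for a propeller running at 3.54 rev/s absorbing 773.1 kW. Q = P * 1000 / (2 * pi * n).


Formula: Q = P_W / (2 * pi * n)
Step 1 — P_W = 773.1 kW * 1000 = 773100.0 W
Step 2 — 2 * pi * n = 2 * pi * 3.54 = 22.242476
Step 3 — Q = 773100.0 / 22.242476 ≈ 34758 N·m (5 s.f.)

34758 N·m


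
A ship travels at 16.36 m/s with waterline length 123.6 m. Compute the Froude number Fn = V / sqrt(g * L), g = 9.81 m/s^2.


Formula: Fn = V / sqrt(g * L)
Step 1 — g * L = 9.81 * 123.6 = 1212.516
Step 2 — sqrt(g * L) = sqrt(1212.516) = 34.8212
Step 3 — Fn = 16.36 / 34.8212 ≈ 0.46983 (5 s.f.)

0.46983


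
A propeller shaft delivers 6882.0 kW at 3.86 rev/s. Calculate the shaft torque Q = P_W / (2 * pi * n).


Formula: Q = P_W / (2 * pi * n)
Step 1 — P_W = 6882.0 kW * 1000 = 6882000.0 W
Step 2 — 2 * pi * n = 2 * pi * 3.86 = 24.253095
Step 3 — Q = 6882000.0 / 24.253095 ≈ 283760 N·m (5 s.f.)

283760 N·m


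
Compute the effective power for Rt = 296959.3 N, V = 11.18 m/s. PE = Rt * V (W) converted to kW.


Formula: PE = Rt * V / 1000 (kW)
Step 1 — PE (W) = 296959.3 * 11.18 = 3320004.974 W
Step 2 — PE (kW) = 3320004.974 / 1000 ≈ 3320.0 kW (5 s.f.)

3320.0 kW


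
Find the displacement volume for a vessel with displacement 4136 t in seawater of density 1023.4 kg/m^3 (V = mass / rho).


Formula: V = mass / rho
Step 1 — convert tonnes to kg: 4136 t * 1000 = 4136000 kg
Step 2 — V = 4136000 / 1023.4 ≈ 4041.4 m^3 (5 s.f.)

4041.4 m^3


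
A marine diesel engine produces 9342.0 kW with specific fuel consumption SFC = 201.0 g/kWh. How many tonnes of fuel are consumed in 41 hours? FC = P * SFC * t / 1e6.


Formula: FC (tonnes) = P * SFC * t / 1,000,000
Step 1 — P * SFC * t = 9342.0 * 201.0 * 41 = 76987422.0 g
Step 2 — FC (tonnes) = 76987422.0 / 1,000,000 ≈ 76.987 tonnes (5 s.f.)

76.987 tonnes


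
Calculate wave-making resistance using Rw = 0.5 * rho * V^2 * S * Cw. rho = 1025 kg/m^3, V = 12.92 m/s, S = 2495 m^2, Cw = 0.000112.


Formula: Rw = 0.5 * rho * V^2 * S * Cw
Step 1 — V^2 = 12.92^2 = 166.9264
Step 2 — 0.5 * rho * V^2 = 0.5 * 1025 * 166.9264 = 85549.78
Step 3 — Rw = 85549.78 * 2495 * 0.000112 ≈ 23906 N (5 s.f.)

23906 N


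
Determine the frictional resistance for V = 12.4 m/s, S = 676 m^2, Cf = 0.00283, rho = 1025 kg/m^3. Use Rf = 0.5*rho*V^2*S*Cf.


Formula: Rf = 0.5 * rho * V^2 * S * Cf
Step 1 — V^2 = 12.4^2 = 153.76
Step 2 — 0.5 * rho * V^2 = 0.5 * 1025 * 153.76 = 78802.0
Step 3 — Rf = 78802.0 * 676 * 0.00283 ≈ 150750 N (5 s.f.)

150750 N


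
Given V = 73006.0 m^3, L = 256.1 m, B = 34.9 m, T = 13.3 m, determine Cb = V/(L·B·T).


Formula: Cb = V / (L * B * T)
Step 1 — L * B * T = 256.1 * 34.9 * 13.3 = 118873.937 m^3
Step 2 — Cb = 73006.0 / 118873.937 ≈ 0.61415 (5 s.f.)

0.61415


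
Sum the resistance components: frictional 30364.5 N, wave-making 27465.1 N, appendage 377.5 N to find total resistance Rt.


Formula: Rt = Rf + Rw + Ra
Substituting: Rt = 30364.5 + 27465.1 + 377.5
Result: Rt = 58207.1 N

58207.1 N


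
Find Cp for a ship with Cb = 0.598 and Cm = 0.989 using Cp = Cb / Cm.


Formula: Cp = Cb / Cm
Substituting: Cp = 0.598 / 0.989
Result: Cp ≈ 0.60465 (5 s.f.)

0.60465


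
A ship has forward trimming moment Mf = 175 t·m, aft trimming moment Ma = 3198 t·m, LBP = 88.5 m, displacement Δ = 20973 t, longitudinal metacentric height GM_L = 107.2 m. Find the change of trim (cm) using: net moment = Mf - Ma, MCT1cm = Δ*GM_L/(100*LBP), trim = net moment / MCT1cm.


Formula: net trimming moment = Mf - Ma; MCT1cm = Δ*GM_L/(100*LBP); trim = net moment / MCT1cm
Step 1 — net trimming moment = 175 - 3198 = -3023 t·m
Step 2 — MCT1cm = 20973 * 107.2 / (100 * 88.5) = 254.0458 t·m/cm
Step 3 — trim = -3023 / 254.0458 ≈ -11.899 cm (5 s.f.)

-11.899 cm


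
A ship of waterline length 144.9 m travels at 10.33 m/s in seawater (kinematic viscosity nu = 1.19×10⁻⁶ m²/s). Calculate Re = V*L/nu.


Formula: Re = V * L / nu
Step 1 — V * L = 10.33 * 144.9 = 1496.817 m^2/s
Step 2 — Re = 1496.817 / 1.19e-6 = 1.26e+09

1.26e+09


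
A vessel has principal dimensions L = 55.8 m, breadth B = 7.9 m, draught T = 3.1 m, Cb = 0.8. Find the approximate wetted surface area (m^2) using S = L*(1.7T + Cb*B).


Formula: S = 1.7*L*T + V/T with V = Cb*L*B*T, i.e. S = L * (1.7*T + Cb*B)
Step 1 — 1.7*T = 1.7 * 3.1 = 5.27 m
Step 2 — Cb*B = 0.8 * 7.9 = 6.32 m
Step 3 — 1.7*T + Cb*B = 5.27 + 6.32 = 11.59 m
Step 4 — S = 55.8 * 11.59 ≈ 646.72 m^2 (5 s.f.)

646.72 m^2


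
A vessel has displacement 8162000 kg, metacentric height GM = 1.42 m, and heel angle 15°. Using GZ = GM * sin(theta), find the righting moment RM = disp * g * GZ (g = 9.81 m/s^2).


Formula: GZ = GM * sin(theta); RM = disp * g * GZ
Step 1 — GZ = 1.42 * sin(15°) = 1.42 * 0.258819 = 0.367523 m
Step 2 — RM = 8162000 * 9.81 * 0.367523 ≈ 29427000 N·m (5 s.f.)

29427000 N·m


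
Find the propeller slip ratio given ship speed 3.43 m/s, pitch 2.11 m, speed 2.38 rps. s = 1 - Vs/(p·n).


Formula: s = 1 - Vs / (p * n)
Step 1 — p * n = 2.11 * 2.38 = 5.0218
Step 2 — Vs / (p*n) = 3.43 / 5.0218 = 0.683022 (6 d.p.)
Step 3 — s = 1 - 0.683022 = 0.316978

0.316978


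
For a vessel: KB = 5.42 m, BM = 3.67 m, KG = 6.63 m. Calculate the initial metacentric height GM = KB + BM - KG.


Formula: GM = KB + BM - KG
Step 1 — KM = KB + BM = 5.42 + 3.67 = 9.09 m
Step 2 — GM = KM - KG = 9.09 - 6.63 = 2.46 m

2.46 m


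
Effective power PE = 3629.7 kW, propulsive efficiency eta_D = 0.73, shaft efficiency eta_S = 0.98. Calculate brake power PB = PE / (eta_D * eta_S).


Formula: PB = PE / (eta_D * eta_S)
Step 1 — combined efficiency = eta_D * eta_S = 0.73 * 0.98 = 0.7154
Step 2 — PB = 3629.7 / 0.7154 ≈ 5073.7 kW (5 s.f.)

5073.7 kW


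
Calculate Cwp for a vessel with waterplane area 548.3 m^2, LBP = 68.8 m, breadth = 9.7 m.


Formula: Cwp = Aw / (L * B)
Step 1 — L * B = 68.8 * 9.7 = 667.36 m^2
Step 2 — Cwp = 548.3 / 667.36 ≈ 0.82160 (5 s.f.)

0.82160


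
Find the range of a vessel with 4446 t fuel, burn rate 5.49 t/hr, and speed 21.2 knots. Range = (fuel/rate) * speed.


Formula: endurance = fuel / rate; range = endurance * speed
Step 1 — endurance = 4446 / 5.49 = 809.8361 hours
Step 2 — range = 809.8361 * 21.2 ≈ 17169 nautical miles (5 s.f.)

17169 NM


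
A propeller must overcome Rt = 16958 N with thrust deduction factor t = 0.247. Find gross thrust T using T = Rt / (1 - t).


Formula: T = Rt / (1 - t)
Step 1 — (1 - t) = 1 - 0.247 = 0.753
Step 2 — T = 16958 / 0.753 ≈ 22521 N (5 s.f.)

22521 N


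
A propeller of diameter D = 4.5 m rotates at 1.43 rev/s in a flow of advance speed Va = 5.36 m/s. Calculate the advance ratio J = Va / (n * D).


Formula: J = Va / (n * D)
Step 1 — n * D = 1.43 * 4.5 = 6.435
Step 2 — J = 5.36 / 6.435 ≈ 0.83294 (5 s.f.)

0.83294


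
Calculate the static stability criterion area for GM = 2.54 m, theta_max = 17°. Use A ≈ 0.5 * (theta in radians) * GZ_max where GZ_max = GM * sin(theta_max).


Formula: GZ_max = GM * sin(theta); Area = 0.5 * theta_rad * GZ_max
Step 1 — GZ_max = 2.54 * sin(17°) = 2.54 * 0.292372 = 0.742625 m
Step 2 — theta_rad = 17 * pi/180 = 0.296706 rad
Step 3 — Area = 0.5 * 0.296706 * 0.742625 ≈ 0.11017 m·rad (5 s.f.)

0.11017 m·rad


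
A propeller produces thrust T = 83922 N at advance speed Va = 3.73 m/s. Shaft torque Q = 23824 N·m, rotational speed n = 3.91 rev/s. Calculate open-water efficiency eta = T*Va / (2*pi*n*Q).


Formula: eta = T * Va / (2 * pi * n * Q)
Step 1 — numerator = T * Va = 83922 * 3.73 = 313029.06
Step 2 — 2 * pi * n = 2 * pi * 3.91 = 24.567255
Step 3 — denominator = 24.567255 * 23824 = 585290.28
Step 4 — eta = 313029.06 / 585290.28 ≈ 0.53483 (5 s.f.)

0.53483


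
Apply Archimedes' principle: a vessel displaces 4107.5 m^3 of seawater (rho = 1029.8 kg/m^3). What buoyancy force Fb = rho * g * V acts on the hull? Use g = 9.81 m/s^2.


Formula: Fb = rho * g * V
Substituting: Fb = 1029.8 * 9.81 * 4107.5
Intermediate: 1029.8 * 9.81 = 10102.338
Result: Fb = 10102.338 * 4107.5 ≈ 41495000 N (5 s.f.)

41495000 N


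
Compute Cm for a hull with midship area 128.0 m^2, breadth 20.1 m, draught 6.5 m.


Formula: Cm = Am / (B * T)
Step 1 — B * T = 20.1 * 6.5 = 130.65 m^2
Step 2 — Cm = 128.0 / 130.65 ≈ 0.97972 (5 s.f.)

0.97972


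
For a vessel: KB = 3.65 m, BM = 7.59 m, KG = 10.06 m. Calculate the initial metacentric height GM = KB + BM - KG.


Formula: GM = KB + BM - KG
Step 1 — KM = KB + BM = 3.65 + 7.59 = 11.24 m
Step 2 — GM = KM - KG = 11.24 - 10.06 = 1.18 m

1.18 m


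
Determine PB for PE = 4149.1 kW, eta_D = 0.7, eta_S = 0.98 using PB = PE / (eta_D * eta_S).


Formula: PB = PE / (eta_D * eta_S)
Step 1 — combined efficiency = eta_D * eta_S = 0.7 * 0.98 = 0.686
Step 2 — PB = 4149.1 / 0.686 ≈ 6048.3 kW (5 s.f.)

6048.3 kW


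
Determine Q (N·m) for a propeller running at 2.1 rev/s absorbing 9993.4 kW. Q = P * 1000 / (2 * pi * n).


Formula: Q = P_W / (2 * pi * n)
Step 1 — P_W = 9993.4 kW * 1000 = 9993400.0 W
Step 2 — 2 * pi * n = 2 * pi * 2.1 = 13.194689
Step 3 — Q = 9993400.0 / 13.194689 ≈ 757380 N·m (5 s.f.)

757380 N·m


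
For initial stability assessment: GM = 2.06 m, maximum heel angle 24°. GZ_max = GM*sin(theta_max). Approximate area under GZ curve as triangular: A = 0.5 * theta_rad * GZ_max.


Formula: GZ_max = GM * sin(theta); Area = 0.5 * theta_rad * GZ_max
Step 1 — GZ_max = 2.06 * sin(24°) = 2.06 * 0.406737 = 0.837878 m
Step 2 — theta_rad = 24 * pi/180 = 0.418879 rad
Step 3 — Area = 0.5 * 0.418879 * 0.837878 ≈ 0.17548 m·rad (5 s.f.)

0.17548 m·rad


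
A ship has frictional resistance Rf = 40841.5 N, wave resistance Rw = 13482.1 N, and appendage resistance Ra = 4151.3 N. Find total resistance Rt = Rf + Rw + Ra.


Formula: Rt = Rf + Rw + Ra
Substituting: Rt = 40841.5 + 13482.1 + 4151.3
Result: Rt = 58474.9 N

58474.9 N


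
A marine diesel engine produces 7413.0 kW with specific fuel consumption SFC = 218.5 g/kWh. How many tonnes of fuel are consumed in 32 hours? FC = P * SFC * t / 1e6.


Formula: FC (tonnes) = P * SFC * t / 1,000,000
Step 1 — P * SFC * t = 7413.0 * 218.5 * 32 = 51831696.0 g
Step 2 — FC (tonnes) = 51831696.0 / 1,000,000 ≈ 51.832 tonnes (5 s.f.)

51.832 tonnes


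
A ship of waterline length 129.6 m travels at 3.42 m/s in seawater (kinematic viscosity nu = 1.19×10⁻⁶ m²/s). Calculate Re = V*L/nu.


Formula: Re = V * L / nu
Step 1 — V * L = 3.42 * 129.6 = 443.232 m^2/s
Step 2 — Re = 443.232 / 1.19e-6 = 3.72e+08

3.72e+08


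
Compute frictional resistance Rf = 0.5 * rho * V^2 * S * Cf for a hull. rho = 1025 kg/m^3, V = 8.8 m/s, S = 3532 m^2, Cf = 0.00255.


Formula: Rf = 0.5 * rho * V^2 * S * Cf
Step 1 — V^2 = 8.8^2 = 77.44
Step 2 — 0.5 * rho * V^2 = 0.5 * 1025 * 77.44 = 39688.0
Step 3 — Rf = 39688.0 * 3532 * 0.00255 ≈ 357450 N (5 s.f.)

357450 N


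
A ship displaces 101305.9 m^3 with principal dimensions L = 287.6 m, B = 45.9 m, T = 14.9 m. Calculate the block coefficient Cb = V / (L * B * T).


Formula: Cb = V / (L * B * T)
Step 1 — L * B * T = 287.6 * 45.9 * 14.9 = 196692.516 m^3
Step 2 — Cb = 101305.9 / 196692.516 ≈ 0.51505 (5 s.f.)

0.51505


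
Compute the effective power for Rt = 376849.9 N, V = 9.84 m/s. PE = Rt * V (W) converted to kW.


Formula: PE = Rt * V / 1000 (kW)
Step 1 — PE (W) = 376849.9 * 9.84 = 3708203.016 W
Step 2 — PE (kW) = 3708203.016 / 1000 ≈ 3708.2 kW (5 s.f.)

3708.2 kW


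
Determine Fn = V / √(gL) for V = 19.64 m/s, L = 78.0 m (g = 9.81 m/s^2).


Formula: Fn = V / sqrt(g * L)
Step 1 — g * L = 9.81 * 78.0 = 765.18
Step 2 — sqrt(g * L) = sqrt(765.18) = 27.661887
Step 3 — Fn = 19.64 / 27.661887 ≈ 0.71000 (5 s.f.)

0.71000


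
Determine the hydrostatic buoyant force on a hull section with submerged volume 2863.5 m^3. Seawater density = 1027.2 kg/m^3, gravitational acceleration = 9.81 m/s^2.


Formula: Fb = rho * g * V
Substituting: Fb = 1027.2 * 9.81 * 2863.5
Intermediate: 1027.2 * 9.81 = 10076.832
Result: Fb = 10076.832 * 2863.5 ≈ 28855000 N (5 s.f.)

28855000 N


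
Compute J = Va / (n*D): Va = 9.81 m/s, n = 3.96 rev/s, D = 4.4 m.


Formula: J = Va / (n * D)
Step 1 — n * D = 3.96 * 4.4 = 17.424
Step 2 — J = 9.81 / 17.424 ≈ 0.56302 (5 s.f.)

0.56302


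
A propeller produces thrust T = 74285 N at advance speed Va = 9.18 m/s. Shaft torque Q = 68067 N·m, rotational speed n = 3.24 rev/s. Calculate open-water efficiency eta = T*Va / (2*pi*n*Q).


Formula: eta = T * Va / (2 * pi * n * Q)
Step 1 — numerator = T * Va = 74285 * 9.18 = 681936.3
Step 2 — 2 * pi * n = 2 * pi * 3.24 = 20.35752
Step 3 — denominator = 20.35752 * 68067 = 1385675.31
Step 4 — eta = 681936.3 / 1385675.31 ≈ 0.49213 (5 s.f.)

0.49213


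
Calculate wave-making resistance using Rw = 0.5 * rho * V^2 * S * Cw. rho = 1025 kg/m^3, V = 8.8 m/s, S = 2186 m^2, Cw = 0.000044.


Formula: Rw = 0.5 * rho * V^2 * S * Cw
Step 1 — V^2 = 8.8^2 = 77.44
Step 2 — 0.5 * rho * V^2 = 0.5 * 1025 * 77.44 = 39688.0
Step 3 — Rw = 39688.0 * 2186 * 0.000044 ≈ 3817.4 N (5 s.f.)

3817.4 N


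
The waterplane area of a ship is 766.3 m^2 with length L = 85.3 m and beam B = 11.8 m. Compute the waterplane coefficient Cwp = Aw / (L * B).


Formula: Cwp = Aw / (L * B)
Step 1 — L * B = 85.3 * 11.8 = 1006.54 m^2
Step 2 — Cwp = 766.3 / 1006.54 ≈ 0.76132 (5 s.f.)

0.76132


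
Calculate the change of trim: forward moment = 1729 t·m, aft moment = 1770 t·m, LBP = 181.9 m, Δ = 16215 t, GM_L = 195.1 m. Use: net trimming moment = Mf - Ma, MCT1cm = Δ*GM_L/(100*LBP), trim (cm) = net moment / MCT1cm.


Formula: net trimming moment = Mf - Ma; MCT1cm = Δ*GM_L/(100*LBP); trim = net moment / MCT1cm
Step 1 — net trimming moment = 1729 - 1770 = -41 t·m
Step 2 — MCT1cm = 16215 * 195.1 / (100 * 181.9) = 173.9168 t·m/cm
Step 3 — trim = -41 / 173.9168 ≈ -0.23574 cm (5 s.f.)

-0.23574 cm


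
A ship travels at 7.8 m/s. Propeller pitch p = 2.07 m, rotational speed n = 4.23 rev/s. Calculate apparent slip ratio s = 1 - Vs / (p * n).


Formula: s = 1 - Vs / (p * n)
Step 1 — p * n = 2.07 * 4.23 = 8.7561
Step 2 — Vs / (p*n) = 7.8 / 8.7561 = 0.890808 (6 d.p.)
Step 3 — s = 1 - 0.890808 = 0.109192

0.109192


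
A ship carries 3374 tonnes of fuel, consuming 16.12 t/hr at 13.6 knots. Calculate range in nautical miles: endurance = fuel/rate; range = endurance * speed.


Formula: endurance = fuel / rate; range = endurance * speed
Step 1 — endurance = 3374 / 16.12 = 209.3052 hours
Step 2 — range = 209.3052 * 13.6 ≈ 2846.6 nautical miles (5 s.f.)

2846.6 NM


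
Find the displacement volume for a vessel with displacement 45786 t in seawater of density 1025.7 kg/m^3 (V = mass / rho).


Formula: V = mass / rho
Step 1 — convert tonnes to kg: 45786 t * 1000 = 45786000 kg
Step 2 — V = 45786000 / 1025.7 ≈ 44639 m^3 (5 s.f.)

44639 m^3


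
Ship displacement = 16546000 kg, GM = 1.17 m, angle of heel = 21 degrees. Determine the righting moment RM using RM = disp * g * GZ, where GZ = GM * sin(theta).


Formula: GZ = GM * sin(theta); RM = disp * g * GZ
Step 1 — GZ = 1.17 * sin(21°) = 1.17 * 0.358368 = 0.419291 m
Step 2 — RM = 16546000 * 9.81 * 0.419291 ≈ 68058000 N·m (5 s.f.)

68058000 N·m


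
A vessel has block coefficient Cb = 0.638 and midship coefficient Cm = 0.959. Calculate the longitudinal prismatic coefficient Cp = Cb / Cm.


Formula: Cp = Cb / Cm
Substituting: Cp = 0.638 / 0.959
Result: Cp ≈ 0.66528 (5 s.f.)

0.66528


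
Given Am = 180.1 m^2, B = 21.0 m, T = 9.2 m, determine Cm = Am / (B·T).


Formula: Cm = Am / (B * T)
Step 1 — B * T = 21.0 * 9.2 = 193.2 m^2
Step 2 — Cm = 180.1 / 193.2 ≈ 0.93219 (5 s.f.)

0.93219


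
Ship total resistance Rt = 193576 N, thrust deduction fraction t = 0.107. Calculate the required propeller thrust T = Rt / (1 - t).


Formula: T = Rt / (1 - t)
Step 1 — (1 - t) = 1 - 0.107 = 0.893
Step 2 — T = 193576 / 0.893 ≈ 216770 N (5 s.f.)

216770 N


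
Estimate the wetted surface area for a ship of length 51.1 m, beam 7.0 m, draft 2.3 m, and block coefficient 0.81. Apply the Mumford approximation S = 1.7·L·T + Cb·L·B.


Formula: S = 1.7*L*T + V/T with V = Cb*L*B*T, i.e. S = L * (1.7*T + Cb*B)
Step 1 — 1.7*T = 1.7 * 2.3 = 3.91 m
Step 2 — Cb*B = 0.81 * 7.0 = 5.67 m
Step 3 — 1.7*T + Cb*B = 3.91 + 5.67 = 9.58 m
Step 4 — S = 51.1 * 9.58 ≈ 489.54 m^2 (5 s.f.)

489.54 m^2


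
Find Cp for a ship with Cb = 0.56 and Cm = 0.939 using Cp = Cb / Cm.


Formula: Cp = Cb / Cm
Substituting: Cp = 0.56 / 0.939
Result: Cp ≈ 0.59638 (5 s.f.)

0.59638


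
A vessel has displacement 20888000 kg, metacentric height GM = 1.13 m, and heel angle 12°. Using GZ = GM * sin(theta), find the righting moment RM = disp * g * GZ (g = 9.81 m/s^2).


Formula: GZ = GM * sin(theta); RM = disp * g * GZ
Step 1 — GZ = 1.13 * sin(12°) = 1.13 * 0.207912 = 0.234941 m
Step 2 — RM = 20888000 * 9.81 * 0.234941 ≈ 48142000 N·m (5 s.f.)

48142000 N·m


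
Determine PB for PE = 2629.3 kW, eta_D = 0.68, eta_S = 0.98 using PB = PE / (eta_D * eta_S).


Formula: PB = PE / (eta_D * eta_S)
Step 1 — combined efficiency = eta_D * eta_S = 0.68 * 0.98 = 0.6664
Step 2 — PB = 2629.3 / 0.6664 ≈ 3945.5 kW (5 s.f.)

3945.5 kW


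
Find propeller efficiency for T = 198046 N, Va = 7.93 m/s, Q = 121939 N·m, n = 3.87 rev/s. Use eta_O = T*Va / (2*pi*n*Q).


Formula: eta = T * Va / (2 * pi * n * Q)
Step 1 — numerator = T * Va = 198046 * 7.93 = 1570504.78
Step 2 — 2 * pi * n = 2 * pi * 3.87 = 24.315927
Step 3 — denominator = 24.315927 * 121939 = 2965059.82
Step 4 — eta = 1570504.78 / 2965059.82 ≈ 0.52967 (5 s.f.)

0.52967


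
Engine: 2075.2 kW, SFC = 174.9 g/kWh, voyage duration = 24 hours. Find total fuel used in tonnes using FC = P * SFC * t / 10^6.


Formula: FC (tonnes) = P * SFC * t / 1,000,000
Step 1 — P * SFC * t = 2075.2 * 174.9 * 24 = 8710859.52 g
Step 2 — FC (tonnes) = 8710859.52 / 1,000,000 ≈ 8.7109 tonnes (5 s.f.)

8.7109 tonnes


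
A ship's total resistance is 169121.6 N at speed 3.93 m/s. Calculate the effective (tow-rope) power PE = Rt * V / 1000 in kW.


Formula: PE = Rt * V / 1000 (kW)
Step 1 — PE (W) = 169121.6 * 3.93 = 664647.888 W
Step 2 — PE (kW) = 664647.888 / 1000 ≈ 664.65 kW (5 s.f.)

664.65 kW


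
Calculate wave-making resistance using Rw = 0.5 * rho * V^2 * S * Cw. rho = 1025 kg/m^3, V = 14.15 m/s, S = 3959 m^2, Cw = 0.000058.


Formula: Rw = 0.5 * rho * V^2 * S * Cw
Step 1 — V^2 = 14.15^2 = 200.2225
Step 2 — 0.5 * rho * V^2 = 0.5 * 1025 * 200.2225 = 102614.03125
Step 3 — Rw = 102614.03125 * 3959 * 0.000058 ≈ 23562 N (5 s.f.)

23562 N


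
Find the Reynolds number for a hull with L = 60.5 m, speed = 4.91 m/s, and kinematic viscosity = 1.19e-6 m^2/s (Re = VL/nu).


Formula: Re = V * L / nu
Step 1 — V * L = 4.91 * 60.5 = 297.055 m^2/s
Step 2 — Re = 297.055 / 1.19e-6 = 2.50e+08

2.50e+08


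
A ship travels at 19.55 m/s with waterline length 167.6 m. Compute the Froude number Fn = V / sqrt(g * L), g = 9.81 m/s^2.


Formula: Fn = V / sqrt(g * L)
Step 1 — g * L = 9.81 * 167.6 = 1644.156
Step 2 — sqrt(g * L) = sqrt(1644.156) = 40.548194
Step 3 — Fn = 19.55 / 40.548194 ≈ 0.48214 (5 s.f.)

0.48214


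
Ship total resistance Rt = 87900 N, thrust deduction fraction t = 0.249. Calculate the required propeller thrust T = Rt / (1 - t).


Formula: T = Rt / (1 - t)
Step 1 — (1 - t) = 1 - 0.249 = 0.751
Step 2 — T = 87900 / 0.751 ≈ 117040 N (5 s.f.)

117040 N


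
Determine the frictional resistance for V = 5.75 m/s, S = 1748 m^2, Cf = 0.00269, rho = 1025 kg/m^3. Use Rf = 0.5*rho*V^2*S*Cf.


Formula: Rf = 0.5 * rho * V^2 * S * Cf
Step 1 — V^2 = 5.75^2 = 33.0625
Step 2 — 0.5 * rho * V^2 = 0.5 * 1025 * 33.0625 = 16944.53125
Step 3 — Rf = 16944.53125 * 1748 * 0.00269 ≈ 79675 N (5 s.f.)

79675 N


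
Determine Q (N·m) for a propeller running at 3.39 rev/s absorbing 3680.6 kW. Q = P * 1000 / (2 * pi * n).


Formula: Q = P_W / (2 * pi * n)
Step 1 — P_W = 3680.6 kW * 1000 = 3680600.0 W
Step 2 — 2 * pi * n = 2 * pi * 3.39 = 21.299998
Step 3 — Q = 3680600.0 / 21.299998 ≈ 172800 N·m (5 s.f.)

172800 N·m


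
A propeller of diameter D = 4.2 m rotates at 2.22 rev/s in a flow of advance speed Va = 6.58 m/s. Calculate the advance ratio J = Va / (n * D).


Formula: J = Va / (n * D)
Step 1 — n * D = 2.22 * 4.2 = 9.324
Step 2 — J = 6.58 / 9.324 ≈ 0.70571 (5 s.f.)

0.70571


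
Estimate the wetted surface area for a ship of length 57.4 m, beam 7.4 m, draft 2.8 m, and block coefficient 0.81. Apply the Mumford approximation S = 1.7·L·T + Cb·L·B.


Formula: S = 1.7*L*T + V/T with V = Cb*L*B*T, i.e. S = L * (1.7*T + Cb*B)
Step 1 — 1.7*T = 1.7 * 2.8 = 4.76 m
Step 2 — Cb*B = 0.81 * 7.4 = 5.994 m
Step 3 — 1.7*T + Cb*B = 4.76 + 5.994 = 10.754 m
Step 4 — S = 57.4 * 10.754 ≈ 617.28 m^2 (5 s.f.)

617.28 m^2


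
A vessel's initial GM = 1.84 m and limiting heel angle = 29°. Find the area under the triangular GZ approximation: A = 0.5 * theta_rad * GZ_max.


Formula: GZ_max = GM * sin(theta); Area = 0.5 * theta_rad * GZ_max
Step 1 — GZ_max = 1.84 * sin(29°) = 1.84 * 0.48481 = 0.89205 m
Step 2 — theta_rad = 29 * pi/180 = 0.506145 rad
Step 3 — Area = 0.5 * 0.506145 * 0.89205 ≈ 0.22575 m·rad (5 s.f.)

0.22575 m·rad


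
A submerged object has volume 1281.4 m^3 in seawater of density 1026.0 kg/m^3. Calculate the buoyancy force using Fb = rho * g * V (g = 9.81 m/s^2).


Formula: Fb = rho * g * V
Substituting: Fb = 1026.0 * 9.81 * 1281.4
Intermediate: 1026.0 * 9.81 = 10065.06
Result: Fb = 10065.06 * 1281.4 ≈ 12897000 N (5 s.f.)

12897000 N


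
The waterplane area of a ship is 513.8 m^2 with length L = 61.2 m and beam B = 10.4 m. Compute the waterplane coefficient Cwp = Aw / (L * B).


Formula: Cwp = Aw / (L * B)
Step 1 — L * B = 61.2 * 10.4 = 636.48 m^2
Step 2 — Cwp = 513.8 / 636.48 ≈ 0.80725 (5 s.f.)

0.80725


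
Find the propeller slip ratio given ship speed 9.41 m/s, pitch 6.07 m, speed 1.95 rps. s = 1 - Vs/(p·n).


Formula: s = 1 - Vs / (p * n)
Step 1 — p * n = 6.07 * 1.95 = 11.8365
Step 2 — Vs / (p*n) = 9.41 / 11.8365 = 0.794999 (6 d.p.)
Step 3 — s = 1 - 0.794999 = 0.205001

0.205001


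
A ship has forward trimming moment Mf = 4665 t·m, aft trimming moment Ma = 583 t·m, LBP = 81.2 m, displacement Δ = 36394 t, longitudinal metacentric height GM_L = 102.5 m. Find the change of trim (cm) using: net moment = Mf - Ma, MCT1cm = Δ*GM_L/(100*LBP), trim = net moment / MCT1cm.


Formula: net trimming moment = Mf - Ma; MCT1cm = Δ*GM_L/(100*LBP); trim = net moment / MCT1cm
Step 1 — net trimming moment = 4665 - 583 = 4082 t·m
Step 2 — MCT1cm = 36394 * 102.5 / (100 * 81.2) = 459.407 t·m/cm
Step 3 — trim = 4082 / 459.407 ≈ 8.8854 cm (5 s.f.)

8.8854 cm


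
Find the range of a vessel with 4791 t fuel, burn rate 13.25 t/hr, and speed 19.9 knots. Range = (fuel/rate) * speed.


Formula: endurance = fuel / rate; range = endurance * speed
Step 1 — endurance = 4791 / 13.25 = 361.5849 hours
Step 2 — range = 361.5849 * 19.9 ≈ 7195.5 nautical miles (5 s.f.)

7195.5 NM


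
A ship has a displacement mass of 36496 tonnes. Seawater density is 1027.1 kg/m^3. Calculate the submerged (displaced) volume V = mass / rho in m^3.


Formula: V = mass / rho
Step 1 — convert tonnes to kg: 36496 t * 1000 = 36496000 kg
Step 2 — V = 36496000 / 1027.1 ≈ 35533 m^3 (5 s.f.)

35533 m^3


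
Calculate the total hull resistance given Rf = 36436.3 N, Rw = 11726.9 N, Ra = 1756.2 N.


Formula: Rt = Rf + Rw + Ra
Substituting: Rt = 36436.3 + 11726.9 + 1756.2
Result: Rt = 49919.4 N

49919.4 N


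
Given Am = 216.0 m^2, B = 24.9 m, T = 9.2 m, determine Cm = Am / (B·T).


Formula: Cm = Am / (B * T)
Step 1 — B * T = 24.9 * 9.2 = 229.08 m^2
Step 2 — Cm = 216.0 / 229.08 ≈ 0.94290 (5 s.f.)

0.94290


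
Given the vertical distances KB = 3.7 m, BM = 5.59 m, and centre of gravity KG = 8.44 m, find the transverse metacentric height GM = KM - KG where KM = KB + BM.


Formula: GM = KB + BM - KG
Step 1 — KM = KB + BM = 3.7 + 5.59 = 9.29 m
Step 2 — GM = KM - KG = 9.29 - 8.44 = 0.85 m

0.85 m


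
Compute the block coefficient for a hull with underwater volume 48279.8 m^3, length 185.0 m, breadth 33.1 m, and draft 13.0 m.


Formula: Cb = V / (L * B * T)
Step 1 — L * B * T = 185.0 * 33.1 * 13.0 = 79605.5 m^3
Step 2 — Cb = 48279.8 / 79605.5 ≈ 0.60649 (5 s.f.)

0.60649


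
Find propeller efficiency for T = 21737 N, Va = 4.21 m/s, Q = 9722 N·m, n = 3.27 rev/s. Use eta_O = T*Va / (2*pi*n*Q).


Formula: eta = T * Va / (2 * pi * n * Q)
Step 1 — numerator = T * Va = 21737 * 4.21 = 91512.77
Step 2 — 2 * pi * n = 2 * pi * 3.27 = 20.546016
Step 3 — denominator = 20.546016 * 9722 = 199748.37
Step 4 — eta = 91512.77 / 199748.37 ≈ 0.45814 (5 s.f.)

0.45814


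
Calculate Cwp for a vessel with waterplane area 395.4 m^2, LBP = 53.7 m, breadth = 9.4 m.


Formula: Cwp = Aw / (L * B)
Step 1 — L * B = 53.7 * 9.4 = 504.78 m^2
Step 2 — Cwp = 395.4 / 504.78 ≈ 0.78331 (5 s.f.)

0.78331


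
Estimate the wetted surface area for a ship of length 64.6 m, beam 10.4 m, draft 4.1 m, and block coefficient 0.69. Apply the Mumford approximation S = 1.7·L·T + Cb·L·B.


Formula: S = 1.7*L*T + V/T with V = Cb*L*B*T, i.e. S = L * (1.7*T + Cb*B)
Step 1 — 1.7*T = 1.7 * 4.1 = 6.97 m
Step 2 — Cb*B = 0.69 * 10.4 = 7.176 m
Step 3 — 1.7*T + Cb*B = 6.97 + 7.176 = 14.146 m
Step 4 — S = 64.6 * 14.146 ≈ 913.83 m^2 (5 s.f.)

913.83 m^2


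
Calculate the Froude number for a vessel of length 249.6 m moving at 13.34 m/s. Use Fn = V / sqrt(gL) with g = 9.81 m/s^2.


Formula: Fn = V / sqrt(g * L)
Step 1 — g * L = 9.81 * 249.6 = 2448.576
Step 2 — sqrt(g * L) = sqrt(2448.576) = 49.483088
Step 3 — Fn = 13.34 / 49.483088 ≈ 0.26959 (5 s.f.)

0.26959


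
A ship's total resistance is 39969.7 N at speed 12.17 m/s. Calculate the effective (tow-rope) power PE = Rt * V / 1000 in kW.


Formula: PE = Rt * V / 1000 (kW)
Step 1 — PE (W) = 39969.7 * 12.17 = 486431.249 W
Step 2 — PE (kW) = 486431.249 / 1000 ≈ 486.43 kW (5 s.f.)

486.43 kW


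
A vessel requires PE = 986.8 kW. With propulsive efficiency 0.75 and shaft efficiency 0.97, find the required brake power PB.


Formula: PB = PE / (eta_D * eta_S)
Step 1 — combined efficiency = eta_D * eta_S = 0.75 * 0.97 = 0.7275
Step 2 — PB = 986.8 / 0.7275 ≈ 1356.4 kW (5 s.f.)

1356.4 kW


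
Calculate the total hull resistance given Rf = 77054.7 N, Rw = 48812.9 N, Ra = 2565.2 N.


Formula: Rt = Rf + Rw + Ra
Substituting: Rt = 77054.7 + 48812.9 + 2565.2
Result: Rt = 128432.8 N

128432.8 N


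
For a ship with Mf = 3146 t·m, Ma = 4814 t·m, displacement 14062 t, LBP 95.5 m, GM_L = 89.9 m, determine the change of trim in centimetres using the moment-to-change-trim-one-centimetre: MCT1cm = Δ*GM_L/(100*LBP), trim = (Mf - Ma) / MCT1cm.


Formula: net trimming moment = Mf - Ma; MCT1cm = Δ*GM_L/(100*LBP); trim = net moment / MCT1cm
Step 1 — net trimming moment = 3146 - 4814 = -1668 t·m
Step 2 — MCT1cm = 14062 * 89.9 / (100 * 95.5) = 132.3742 t·m/cm
Step 3 — trim = -1668 / 132.3742 ≈ -12.601 cm (5 s.f.)

-12.601 cm


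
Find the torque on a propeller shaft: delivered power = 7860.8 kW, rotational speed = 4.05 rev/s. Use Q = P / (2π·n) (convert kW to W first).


Formula: Q = P_W / (2 * pi * n)
Step 1 — P_W = 7860.8 kW * 1000 = 7860800.0 W
Step 2 — 2 * pi * n = 2 * pi * 4.05 = 25.4469
Step 3 — Q = 7860800.0 / 25.4469 ≈ 308910 N·m (5 s.f.)

308910 N·m


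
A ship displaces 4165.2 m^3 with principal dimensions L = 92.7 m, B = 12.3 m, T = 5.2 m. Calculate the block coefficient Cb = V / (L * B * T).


Formula: Cb = V / (L * B * T)
Step 1 — L * B * T = 92.7 * 12.3 * 5.2 = 5929.092 m^3
Step 2 — Cb = 4165.2 / 5929.092 ≈ 0.70250 (5 s.f.)

0.70250


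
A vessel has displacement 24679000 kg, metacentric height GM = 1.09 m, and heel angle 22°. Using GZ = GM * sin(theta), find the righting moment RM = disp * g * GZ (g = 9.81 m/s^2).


Formula: GZ = GM * sin(theta); RM = disp * g * GZ
Step 1 — GZ = 1.09 * sin(22°) = 1.09 * 0.374607 = 0.408322 m
Step 2 — RM = 24679000 * 9.81 * 0.408322 ≈ 98855000 N·m (5 s.f.)

98855000 N·m


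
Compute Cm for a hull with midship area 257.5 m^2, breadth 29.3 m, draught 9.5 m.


Formula: Cm = Am / (B * T)
Step 1 — B * T = 29.3 * 9.5 = 278.35 m^2
Step 2 — Cm = 257.5 / 278.35 ≈ 0.92509 (5 s.f.)

0.92509


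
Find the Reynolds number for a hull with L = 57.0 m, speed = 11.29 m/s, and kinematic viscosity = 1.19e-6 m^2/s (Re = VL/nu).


Formula: Re = V * L / nu
Step 1 — V * L = 11.29 * 57.0 = 643.53 m^2/s
Step 2 — Re = 643.53 / 1.19e-6 = 5.41e+08

5.41e+08
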